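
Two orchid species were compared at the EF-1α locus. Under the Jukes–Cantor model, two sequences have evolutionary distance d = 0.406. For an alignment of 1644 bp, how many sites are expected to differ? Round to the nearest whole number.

Invert JC69: p = (3/4)(1 − e^(−4d/3)) = 0.75 × (1 − e^(-0.541333)) = 0.75 × (1 − 0.581972) = 0.313521.
Expected differing sites = pL ≈ 0.313521 × 1644 = 515.428524 ≈ 515.

515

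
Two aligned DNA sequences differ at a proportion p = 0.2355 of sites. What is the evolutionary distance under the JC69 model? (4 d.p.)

0.2827

d = −(3/4) ln(1 − 4p/3) = −0.75 ln(1 − 0.314) = −0.75 ln(0.686)
  = −0.75 × (-0.376878) = 0.282659 substitutions/site.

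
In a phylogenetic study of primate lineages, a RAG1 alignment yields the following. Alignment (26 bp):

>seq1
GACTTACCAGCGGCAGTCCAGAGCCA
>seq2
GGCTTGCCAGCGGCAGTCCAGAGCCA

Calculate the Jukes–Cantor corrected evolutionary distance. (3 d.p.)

0.081

The sequences differ at 2 of 26 sites (2, 6), so p = 2/26 ≈ 0.076923.
d = −(3/4) ln(1 − 4p/3) = −0.75 ln(1 − 0.102564) = −0.75 ln(0.897436)
  = −0.75 × (-0.108213) = 0.081160 substitutions/site.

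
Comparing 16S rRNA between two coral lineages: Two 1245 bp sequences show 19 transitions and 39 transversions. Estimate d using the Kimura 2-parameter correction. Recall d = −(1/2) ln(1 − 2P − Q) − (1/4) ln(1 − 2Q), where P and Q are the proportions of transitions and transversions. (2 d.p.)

0.05

P = 19/1245 ≈ 0.015261 and Q = 39/1245 ≈ 0.031325.
Under the Kimura two-parameter model, d = −½ ln(1 − 2P − Q) − ¼ ln(1 − 2Q).
1 − 2P − Q = 0.938153, giving −½ ln(0.938153) = 0.031921.
1 − 2Q = 0.93735, giving −¼ ln(0.93735) = 0.016175.
d = 0.031921 + 0.016175 = 0.048096.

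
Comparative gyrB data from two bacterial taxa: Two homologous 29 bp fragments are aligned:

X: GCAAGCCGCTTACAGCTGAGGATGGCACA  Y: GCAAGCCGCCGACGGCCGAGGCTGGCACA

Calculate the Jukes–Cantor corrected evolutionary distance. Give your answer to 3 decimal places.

0.196

The sequences differ at 5 of 29 sites (10, 11, 14, 17, 22), so p = 5/29 ≈ 0.172414.
d = −(3/4) ln(1 − 4p/3) = −0.75 ln(1 − 0.229885) = −0.75 ln(0.770115)
  = −0.75 × (-0.261215) = 0.195911 substitutions/site.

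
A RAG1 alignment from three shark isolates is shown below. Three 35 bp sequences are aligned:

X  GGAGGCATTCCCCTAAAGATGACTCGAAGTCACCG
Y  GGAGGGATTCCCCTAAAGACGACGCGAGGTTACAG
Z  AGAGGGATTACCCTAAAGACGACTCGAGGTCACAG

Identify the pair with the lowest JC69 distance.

Y and Z

X–Y: 6/35 differ, p = 0.171, d = 0.195.
X–Z: 6/35 differ, p = 0.171, d = 0.195.
Y–Z: 4/35 differ, p = 0.114, d = 0.124.
The smallest distance is between Y and Z.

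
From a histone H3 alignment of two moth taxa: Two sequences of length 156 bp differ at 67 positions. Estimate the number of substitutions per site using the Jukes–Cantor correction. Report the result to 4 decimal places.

0.6376

p = 67/156 ≈ 0.429487.
d = −(3/4) ln(1 − 4p/3) = −0.75 ln(1 − 0.572649) = −0.75 ln(0.427351)
  = −0.75 × (-0.850150) = 0.637613 substitutions/site.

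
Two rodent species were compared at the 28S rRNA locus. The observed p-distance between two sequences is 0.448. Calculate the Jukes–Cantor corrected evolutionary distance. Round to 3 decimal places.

d = −(3/4) ln(1 − 4p/3) = −0.75 ln(1 − 0.597333) = −0.75 ln(0.402667)
  = −0.75 × (-0.909645) = 0.682234 substitutions/site.

0.682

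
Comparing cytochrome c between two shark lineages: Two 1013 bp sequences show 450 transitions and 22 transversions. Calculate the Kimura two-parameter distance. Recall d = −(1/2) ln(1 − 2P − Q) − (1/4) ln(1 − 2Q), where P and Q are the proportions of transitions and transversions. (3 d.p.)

1.216

P = 450/1013 ≈ 0.444225 and Q = 22/1013 ≈ 0.021718.
Under the Kimura two-parameter model, d = −½ ln(1 − 2P − Q) − ¼ ln(1 − 2Q).
1 − 2P − Q = 0.089832, giving −½ ln(0.089832) = 1.204907.
1 − 2Q = 0.956564, giving −¼ ln(0.956564) = 0.011102.
d = 1.204907 + 0.011102 = 1.216009.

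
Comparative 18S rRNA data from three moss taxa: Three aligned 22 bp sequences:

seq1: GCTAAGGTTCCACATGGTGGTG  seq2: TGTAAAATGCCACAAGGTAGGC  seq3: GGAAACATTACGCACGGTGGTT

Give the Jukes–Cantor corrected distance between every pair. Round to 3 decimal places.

seq1–seq2: 9/22 sites differ → p ≈ 0.409091, d = −0.75 ln(1 − 0.545455) = 0.591344 ≈ 0.591.
seq1–seq3: 8/22 sites differ → p ≈ 0.363636, d = −0.75 ln(1 − 0.484848) = 0.497470 ≈ 0.497.
seq2–seq3: 10/22 sites differ → p ≈ 0.454545, d = −0.75 ln(1 − 0.60606) = 0.698667 ≈ 0.699.

d(seq1,seq2) = 0.591, d(seq1,seq3) = 0.497, d(seq2,seq3) = 0.699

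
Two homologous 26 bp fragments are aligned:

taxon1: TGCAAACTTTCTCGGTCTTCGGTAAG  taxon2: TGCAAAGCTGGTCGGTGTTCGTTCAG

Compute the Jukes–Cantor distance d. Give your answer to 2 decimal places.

The sequences differ at 7 of 26 sites (7, 8, 10, 11, 17, 22, 24), so p = 7/26 ≈ 0.269231.
d = −(3/4) ln(1 − 4p/3) = −0.75 ln(1 − 0.358975) = −0.75 ln(0.641025)
  = −0.75 × (-0.444687) = 0.333515 substitutions/site.

0.33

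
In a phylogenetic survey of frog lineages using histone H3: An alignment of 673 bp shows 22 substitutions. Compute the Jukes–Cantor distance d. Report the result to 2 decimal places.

0.03

p = 22/673 ≈ 0.032689.
d = −(3/4) ln(1 − 4p/3) = −0.75 ln(1 − 0.043585) = −0.75 ln(0.956415)
  = −0.75 × (-0.044563) = 0.033422 substitutions/site.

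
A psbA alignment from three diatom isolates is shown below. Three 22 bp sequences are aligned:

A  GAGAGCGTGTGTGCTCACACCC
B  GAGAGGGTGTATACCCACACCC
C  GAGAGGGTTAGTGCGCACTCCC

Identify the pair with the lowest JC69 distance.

A and B

A–B: 4/22 differ, p = 0.182, d = 0.208.
A–C: 5/22 differ, p = 0.227, d = 0.271.
B–C: 6/22 differ, p = 0.273, d = 0.339.
The smallest distance is between A and B.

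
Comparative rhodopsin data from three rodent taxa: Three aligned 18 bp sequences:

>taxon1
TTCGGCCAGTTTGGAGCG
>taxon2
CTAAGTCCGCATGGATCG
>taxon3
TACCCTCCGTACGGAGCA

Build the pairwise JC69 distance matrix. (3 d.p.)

d(taxon1,taxon2) = 0.673, d(taxon1,taxon3) = 0.673, d(taxon2,taxon3) = 0.824

taxon1–taxon2: 8/18 sites differ → p ≈ 0.444444, d = −0.75 ln(1 − 0.592592) = 0.673455 ≈ 0.673.
taxon1–taxon3: 8/18 sites differ → p ≈ 0.444444, d = −0.75 ln(1 − 0.592592) = 0.673455 ≈ 0.673.
taxon2–taxon3: 9/18 sites differ → p = 0.5, d = −0.75 ln(1 − 0.666667) = 0.823960 ≈ 0.824.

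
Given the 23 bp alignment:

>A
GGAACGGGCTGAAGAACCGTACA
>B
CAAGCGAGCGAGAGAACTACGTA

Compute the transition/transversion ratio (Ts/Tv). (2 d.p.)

5.00

Transitions are A↔G and C↔T; transversions are all other mismatches.
Transitions: 10. Transversions: 2.
R = 10/2 = 5.00.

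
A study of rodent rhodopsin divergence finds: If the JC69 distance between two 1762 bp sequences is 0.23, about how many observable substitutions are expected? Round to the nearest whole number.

349

Invert JC69: p = (3/4)(1 − e^(−4d/3)) = 0.75 × (1 − e^(-0.306667)) = 0.75 × (1 − 0.735896) = 0.198078.
Expected differing sites = pL ≈ 0.198078 × 1762 = 349.013436 ≈ 349.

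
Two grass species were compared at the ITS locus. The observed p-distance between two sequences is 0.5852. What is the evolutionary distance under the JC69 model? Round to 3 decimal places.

1.137

d = −(3/4) ln(1 − 4p/3) = −0.75 ln(1 − 0.780267) = −0.75 ln(0.219733)
  = −0.75 × (-1.515342) = 1.136507 substitutions/site.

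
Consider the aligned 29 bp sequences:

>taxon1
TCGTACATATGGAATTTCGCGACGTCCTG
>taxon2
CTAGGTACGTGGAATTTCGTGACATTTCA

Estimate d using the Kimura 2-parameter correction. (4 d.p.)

1.3549

Of 29 sites, 13 differences are transitions and 1 are transversions, so P = 13/29 ≈ 0.448276 and Q = 1/29 ≈ 0.034483.
Under the Kimura two-parameter model, d = −½ ln(1 − 2P − Q) − ¼ ln(1 − 2Q).
1 − 2P − Q = 0.068965, giving −½ ln(0.068965) = 1.337078.
1 − 2Q = 0.931034, giving −¼ ln(0.931034) = 0.017865.
d = 1.337078 + 0.017865 = 1.354943.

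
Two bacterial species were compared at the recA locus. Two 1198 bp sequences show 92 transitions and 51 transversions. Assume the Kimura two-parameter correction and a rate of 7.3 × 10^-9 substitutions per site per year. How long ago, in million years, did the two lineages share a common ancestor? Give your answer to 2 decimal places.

P = 92/1198 ≈ 0.076795 and Q = 51/1198 ≈ 0.042571.
Under the Kimura two-parameter model, d = −½ ln(1 − 2P − Q) − ¼ ln(1 − 2Q).
1 − 2P − Q = 0.803839, giving −½ ln(0.803839) = 0.109178.
1 − 2Q = 0.914858, giving −¼ ln(0.914858) = 0.022247.
d = 0.109178 + 0.022247 = 0.131425.
Under a molecular clock d = 2μt, so t = d/(2μ) = 0.131425 / (2 × 7.3 × 10^-9) = 9.00 million years.

9.00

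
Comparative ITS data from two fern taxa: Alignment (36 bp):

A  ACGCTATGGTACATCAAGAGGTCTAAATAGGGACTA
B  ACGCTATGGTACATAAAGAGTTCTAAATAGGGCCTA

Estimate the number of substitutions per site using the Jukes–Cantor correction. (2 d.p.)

The sequences differ at 3 of 36 sites (15, 21, 33), so p = 3/36 ≈ 0.083333.
d = −(3/4) ln(1 − 4p/3) = −0.75 ln(1 − 0.111111) = −0.75 ln(0.888889)
  = −0.75 × (-0.117783) = 0.088337 substitutions/site.

0.09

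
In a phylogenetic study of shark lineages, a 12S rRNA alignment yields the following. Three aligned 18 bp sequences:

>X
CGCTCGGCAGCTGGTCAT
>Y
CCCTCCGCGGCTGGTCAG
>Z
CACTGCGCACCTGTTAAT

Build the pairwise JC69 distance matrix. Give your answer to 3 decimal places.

X–Y: 4/18 sites differ → p ≈ 0.222222, d = −0.75 ln(1 − 0.296296) = 0.263548 ≈ 0.264.
X–Z: 6/18 sites differ → p ≈ 0.333333, d = −0.75 ln(1 − 0.444444) = 0.440839 ≈ 0.441.
Y–Z: 7/18 sites differ → p ≈ 0.388889, d = −0.75 ln(1 − 0.518519) = 0.548166 ≈ 0.548.

d(X,Y) = 0.264, d(X,Z) = 0.441, d(Y,Z) = 0.548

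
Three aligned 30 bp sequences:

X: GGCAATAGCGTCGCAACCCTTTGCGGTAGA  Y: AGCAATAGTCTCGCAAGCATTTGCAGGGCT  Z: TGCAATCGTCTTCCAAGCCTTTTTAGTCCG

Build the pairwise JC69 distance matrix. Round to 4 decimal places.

d(X,Y) = 0.4408, d(X,Z) = 0.6467, d(Y,Z) = 0.4408

X–Y: 10/30 sites differ → p ≈ 0.333333, d = −0.75 ln(1 − 0.444444) = 0.440839 ≈ 0.4408.
X–Z: 13/30 sites differ → p ≈ 0.433333, d = −0.75 ln(1 − 0.577777) = 0.646666 ≈ 0.6467.
Y–Z: 10/30 sites differ → p ≈ 0.333333, d = −0.75 ln(1 − 0.444444) = 0.440839 ≈ 0.4408.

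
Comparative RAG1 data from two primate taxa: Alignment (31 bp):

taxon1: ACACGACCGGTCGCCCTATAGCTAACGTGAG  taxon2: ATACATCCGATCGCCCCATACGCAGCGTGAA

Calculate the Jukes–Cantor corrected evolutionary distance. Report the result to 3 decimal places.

0.422

The sequences differ at 10 of 31 sites (2, 5, 6, 10, 17, 21, 22, 23, 25, 31), so p = 10/31 ≈ 0.322581.
d = −(3/4) ln(1 − 4p/3) = −0.75 ln(1 − 0.430108) = −0.75 ln(0.569892)
  = −0.75 × (-0.562308) = 0.421731 substitutions/site.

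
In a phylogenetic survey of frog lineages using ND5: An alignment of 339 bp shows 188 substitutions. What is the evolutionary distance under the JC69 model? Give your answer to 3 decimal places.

1.009

p = 188/339 ≈ 0.554572.
d = −(3/4) ln(1 − 4p/3) = −0.75 ln(1 − 0.739429) = −0.75 ln(0.260571)
  = −0.75 × (-1.344880) = 1.008660 substitutions/site.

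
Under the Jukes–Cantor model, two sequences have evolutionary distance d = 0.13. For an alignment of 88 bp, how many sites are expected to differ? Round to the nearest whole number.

Invert JC69: p = (3/4)(1 − e^(−4d/3)) = 0.75 × (1 − e^(-0.173333)) = 0.75 × (1 − 0.840858) = 0.119357.
Expected differing sites = pL ≈ 0.119357 × 88 = 10.503416 ≈ 11.

11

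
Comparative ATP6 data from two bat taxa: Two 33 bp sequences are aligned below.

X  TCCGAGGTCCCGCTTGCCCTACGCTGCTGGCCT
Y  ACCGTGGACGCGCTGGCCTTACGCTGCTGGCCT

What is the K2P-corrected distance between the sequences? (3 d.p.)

Of 33 sites, 1 differences are transitions and 5 are transversions, so P = 1/33 ≈ 0.030303 and Q = 5/33 ≈ 0.151515.
Under the Kimura two-parameter model, d = −½ ln(1 − 2P − Q) − ¼ ln(1 − 2Q).
1 − 2P − Q = 0.787879, giving −½ ln(0.787879) = 0.119205.
1 − 2Q = 0.69697, giving −¼ ln(0.69697) = 0.090253.
d = 0.119205 + 0.090253 = 0.209458.

0.209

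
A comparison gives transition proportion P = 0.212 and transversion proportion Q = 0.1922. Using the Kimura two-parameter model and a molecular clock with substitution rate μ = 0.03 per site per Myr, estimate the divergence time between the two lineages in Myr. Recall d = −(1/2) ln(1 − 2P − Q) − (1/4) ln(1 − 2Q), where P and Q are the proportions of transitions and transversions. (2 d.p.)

10.00

Under the Kimura two-parameter model, d = −½ ln(1 − 2P − Q) − ¼ ln(1 − 2Q).
1 − 2P − Q = 0.3838, giving −½ ln(0.3838) = 0.478817.
1 − 2Q = 0.6156, giving −¼ ln(0.6156) = 0.121289.
d = 0.478817 + 0.121289 = 0.600106.
Under a molecular clock d = 2μt, so t = d/(2μ) = 0.600106 / (2 × 0.03) = 10.00 Myr.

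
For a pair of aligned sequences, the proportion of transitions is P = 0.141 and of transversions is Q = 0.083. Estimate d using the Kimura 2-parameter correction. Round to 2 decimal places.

Under the Kimura two-parameter model, d = −½ ln(1 − 2P − Q) − ¼ ln(1 − 2Q).
1 − 2P − Q = 0.635, giving −½ ln(0.635) = 0.227065.
1 − 2Q = 0.834, giving −¼ ln(0.834) = 0.045380.
d = 0.227065 + 0.045380 = 0.272445.

0.27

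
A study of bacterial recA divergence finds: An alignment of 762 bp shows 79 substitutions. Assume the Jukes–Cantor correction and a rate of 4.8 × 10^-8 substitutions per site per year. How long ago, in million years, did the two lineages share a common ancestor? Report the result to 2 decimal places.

p = 79/762 ≈ 0.103675.
d = −(3/4) ln(1 − 4p/3) = −0.75 ln(1 − 0.138233) = −0.75 ln(0.861767)
  = −0.75 × (-0.148770) = 0.111578 substitutions/site.
Under a molecular clock d = 2μt, so t = d/(2μ) = 0.111578 / (2 × 4.8 × 10^-8) = 1.16 million years.

1.16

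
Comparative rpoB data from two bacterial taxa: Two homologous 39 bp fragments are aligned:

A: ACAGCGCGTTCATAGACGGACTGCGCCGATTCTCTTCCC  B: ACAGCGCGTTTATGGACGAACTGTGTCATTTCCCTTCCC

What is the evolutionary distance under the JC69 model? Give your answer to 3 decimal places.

The sequences differ at 8 of 39 sites (11, 14, 19, 24, 26, 28, 29, 33), so p = 8/39 ≈ 0.205128.
d = −(3/4) ln(1 − 4p/3) = −0.75 ln(1 − 0.273504) = −0.75 ln(0.726496)
  = −0.75 × (-0.319522) = 0.239642 substitutions/site.

0.240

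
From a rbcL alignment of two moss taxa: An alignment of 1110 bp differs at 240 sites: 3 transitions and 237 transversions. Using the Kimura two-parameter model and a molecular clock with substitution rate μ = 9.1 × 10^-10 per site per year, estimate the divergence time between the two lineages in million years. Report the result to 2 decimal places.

144.38

P = 3/1110 ≈ 0.002703 and Q = 237/1110 ≈ 0.213514.
Under the Kimura two-parameter model, d = −½ ln(1 − 2P − Q) − ¼ ln(1 − 2Q).
1 − 2P − Q = 0.78108, giving −½ ln(0.78108) = 0.123539.
1 − 2Q = 0.572972, giving −¼ ln(0.572972) = 0.139230.
d = 0.123539 + 0.139230 = 0.262769.
Under a molecular clock d = 2μt, so t = d/(2μ) = 0.262769 / (2 × 9.1 × 10^-10) = 144.38 million years.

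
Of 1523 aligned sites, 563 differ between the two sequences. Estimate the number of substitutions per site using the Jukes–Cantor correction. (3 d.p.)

0.509

p = 563/1523 ≈ 0.369665.
d = −(3/4) ln(1 − 4p/3) = −0.75 ln(1 − 0.492887) = −0.75 ln(0.507113)
  = −0.75 × (-0.679021) = 0.509266 substitutions/site.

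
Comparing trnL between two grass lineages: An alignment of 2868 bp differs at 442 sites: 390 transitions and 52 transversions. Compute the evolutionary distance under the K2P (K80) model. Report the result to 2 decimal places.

P = 390/2868 ≈ 0.135983 and Q = 52/2868 ≈ 0.018131.
Under the Kimura two-parameter model, d = −½ ln(1 − 2P − Q) − ¼ ln(1 − 2Q).
1 − 2P − Q = 0.709903, giving −½ ln(0.709903) = 0.171313.
1 − 2Q = 0.963738, giving −¼ ln(0.963738) = 0.009234.
d = 0.171313 + 0.009234 = 0.180547.

0.18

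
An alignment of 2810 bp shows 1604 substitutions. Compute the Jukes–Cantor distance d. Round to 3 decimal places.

1.074

p = 1604/2810 ≈ 0.570819.
d = −(3/4) ln(1 − 4p/3) = −0.75 ln(1 − 0.761092) = −0.75 ln(0.238908)
  = −0.75 × (-1.431677) = 1.073758 substitutions/site.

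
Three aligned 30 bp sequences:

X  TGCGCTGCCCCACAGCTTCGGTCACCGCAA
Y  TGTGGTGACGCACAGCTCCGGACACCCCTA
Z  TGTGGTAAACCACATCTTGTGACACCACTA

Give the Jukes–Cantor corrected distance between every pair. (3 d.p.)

X–Y: 8/30 sites differ → p ≈ 0.266667, d = −0.75 ln(1 − 0.355556) = 0.329526 ≈ 0.330.
X–Z: 11/30 sites differ → p ≈ 0.366667, d = −0.75 ln(1 − 0.488889) = 0.503376 ≈ 0.503.
Y–Z: 8/30 sites differ → p ≈ 0.266667, d = −0.75 ln(1 − 0.355556) = 0.329526 ≈ 0.330.

d(X,Y) = 0.330, d(X,Z) = 0.503, d(Y,Z) = 0.330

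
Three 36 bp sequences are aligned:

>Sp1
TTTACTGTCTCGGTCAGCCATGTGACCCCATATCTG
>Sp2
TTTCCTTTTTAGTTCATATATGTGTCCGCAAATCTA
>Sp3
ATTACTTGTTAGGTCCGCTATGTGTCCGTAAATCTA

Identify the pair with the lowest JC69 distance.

Sp2 and Sp3

Sp1–Sp2: 12/36 differ, p = 0.333, d = 0.441.
Sp1–Sp3: 12/36 differ, p = 0.333, d = 0.441.
Sp2–Sp3: 8/36 differ, p = 0.222, d = 0.264.
The smallest distance is between Sp2 and Sp3.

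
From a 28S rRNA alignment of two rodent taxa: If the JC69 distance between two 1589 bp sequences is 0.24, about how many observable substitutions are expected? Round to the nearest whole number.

326

Invert JC69: p = (3/4)(1 − e^(−4d/3)) = 0.75 × (1 − e^(-0.32)) = 0.75 × (1 − 0.726149) = 0.205388.
Expected differing sites = pL ≈ 0.205388 × 1589 = 326.361532 ≈ 326.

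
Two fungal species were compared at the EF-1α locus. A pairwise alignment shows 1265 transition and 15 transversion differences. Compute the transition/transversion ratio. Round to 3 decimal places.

84.333

R = 1265/15 = 84.333333… ≈ 84.333 (to 3 d.p.).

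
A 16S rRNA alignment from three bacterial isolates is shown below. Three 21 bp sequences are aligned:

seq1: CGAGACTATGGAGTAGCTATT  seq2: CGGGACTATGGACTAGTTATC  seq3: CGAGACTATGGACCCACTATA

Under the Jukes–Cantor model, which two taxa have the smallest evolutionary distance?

seq1–seq2: 4/21 differ, p = 0.190, d = 0.220.
seq1–seq3: 5/21 differ, p = 0.238, d = 0.286.
seq2–seq3: 6/21 differ, p = 0.286, d = 0.360.
The smallest distance is between seq1 and seq2.

seq1 and seq2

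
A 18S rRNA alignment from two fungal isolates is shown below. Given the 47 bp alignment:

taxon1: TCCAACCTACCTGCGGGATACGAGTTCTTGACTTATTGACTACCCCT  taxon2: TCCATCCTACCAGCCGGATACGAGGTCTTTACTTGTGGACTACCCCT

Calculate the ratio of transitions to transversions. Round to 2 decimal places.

0.17

Transitions are A↔G and C↔T; transversions are all other mismatches.
Transitions: 1. Transversions: 6.
R = 1/6 = 0.166666… ≈ 0.17 (to 2 d.p.).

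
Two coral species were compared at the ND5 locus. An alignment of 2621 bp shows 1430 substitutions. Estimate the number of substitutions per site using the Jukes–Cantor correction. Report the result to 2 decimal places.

0.97

p = 1430/2621 ≈ 0.545593.
d = −(3/4) ln(1 − 4p/3) = −0.75 ln(1 − 0.727457) = −0.75 ln(0.272543)
  = −0.75 × (-1.299959) = 0.974969 substitutions/site.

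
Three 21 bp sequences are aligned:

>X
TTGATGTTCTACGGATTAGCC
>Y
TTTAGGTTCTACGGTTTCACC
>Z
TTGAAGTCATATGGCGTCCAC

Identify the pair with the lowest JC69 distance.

X and Y

X–Y: 5/21 differ, p = 0.238, d = 0.286.
X–Z: 9/21 differ, p = 0.429, d = 0.635.
Y–Z: 9/21 differ, p = 0.429, d = 0.635.
The smallest distance is between X and Y.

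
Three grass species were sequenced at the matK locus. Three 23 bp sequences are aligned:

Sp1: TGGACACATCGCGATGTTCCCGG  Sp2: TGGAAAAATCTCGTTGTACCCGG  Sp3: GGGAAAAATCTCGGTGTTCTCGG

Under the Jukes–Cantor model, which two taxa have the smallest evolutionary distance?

Sp2 and Sp3

Sp1–Sp2: 5/23 differ, p = 0.217, d = 0.257.
Sp1–Sp3: 6/23 differ, p = 0.261, d = 0.321.
Sp2–Sp3: 4/23 differ, p = 0.174, d = 0.198.
The smallest distance is between Sp2 and Sp3.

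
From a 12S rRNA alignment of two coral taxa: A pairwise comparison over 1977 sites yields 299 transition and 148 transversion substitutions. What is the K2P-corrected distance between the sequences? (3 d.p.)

0.277

P = 299/1977 ≈ 0.151239 and Q = 148/1977 ≈ 0.074861.
Under the Kimura two-parameter model, d = −½ ln(1 − 2P − Q) − ¼ ln(1 − 2Q).
1 − 2P − Q = 0.622661, giving −½ ln(0.622661) = 0.236877.
1 − 2Q = 0.850278, giving −¼ ln(0.850278) = 0.040548.
d = 0.236877 + 0.040548 = 0.277425.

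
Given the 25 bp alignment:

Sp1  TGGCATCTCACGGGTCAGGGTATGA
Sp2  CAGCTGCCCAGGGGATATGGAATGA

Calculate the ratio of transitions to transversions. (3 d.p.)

0.667

Transitions are A↔G and C↔T; transversions are all other mismatches.
Transitions: 4. Transversions: 6.
R = 4/6 = 0.666666… ≈ 0.667 (to 3 d.p.).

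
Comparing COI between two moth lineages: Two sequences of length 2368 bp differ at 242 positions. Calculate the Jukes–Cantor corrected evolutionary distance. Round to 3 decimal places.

0.110

p = 242/2368 ≈ 0.102196.
d = −(3/4) ln(1 − 4p/3) = −0.75 ln(1 − 0.136261) = −0.75 ln(0.863739)
  = −0.75 × (-0.146485) = 0.109864 substitutions/site.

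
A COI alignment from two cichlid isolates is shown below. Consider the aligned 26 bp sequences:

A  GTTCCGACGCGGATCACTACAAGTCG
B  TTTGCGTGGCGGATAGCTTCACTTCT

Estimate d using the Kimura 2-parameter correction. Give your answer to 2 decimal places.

0.57

Of 26 sites, 1 differences are transitions and 9 are transversions, so P = 1/26 ≈ 0.038462 and Q = 9/26 ≈ 0.346154.
Under the Kimura two-parameter model, d = −½ ln(1 − 2P − Q) − ¼ ln(1 − 2Q).
1 − 2P − Q = 0.576922, giving −½ ln(0.576922) = 0.275024.
1 − 2Q = 0.307692, giving −¼ ln(0.307692) = 0.294664.
d = 0.275024 + 0.294664 = 0.569688.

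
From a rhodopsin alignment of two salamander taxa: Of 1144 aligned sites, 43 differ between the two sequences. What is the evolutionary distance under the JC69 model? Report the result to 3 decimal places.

p = 43/1144 ≈ 0.037587.
d = −(3/4) ln(1 − 4p/3) = −0.75 ln(1 − 0.050116) = −0.75 ln(0.949884)
  = −0.75 × (-0.051415) = 0.038561 substitutions/site.

0.039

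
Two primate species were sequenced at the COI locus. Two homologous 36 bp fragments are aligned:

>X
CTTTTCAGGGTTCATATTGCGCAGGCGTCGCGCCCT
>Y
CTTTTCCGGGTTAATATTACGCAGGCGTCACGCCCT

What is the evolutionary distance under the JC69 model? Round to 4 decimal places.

0.1203

The sequences differ at 4 of 36 sites (7, 13, 19, 30), so p = 4/36 ≈ 0.111111.
d = −(3/4) ln(1 − 4p/3) = −0.75 ln(1 − 0.148148) = −0.75 ln(0.851852)
  = −0.75 × (-0.160342) = 0.120257 substitutions/site.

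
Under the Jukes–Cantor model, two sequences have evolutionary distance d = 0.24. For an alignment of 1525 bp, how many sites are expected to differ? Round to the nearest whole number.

Invert JC69: p = (3/4)(1 − e^(−4d/3)) = 0.75 × (1 − e^(-0.32)) = 0.75 × (1 − 0.726149) = 0.205388.
Expected differing sites = pL ≈ 0.205388 × 1525 = 313.2167 ≈ 313.

313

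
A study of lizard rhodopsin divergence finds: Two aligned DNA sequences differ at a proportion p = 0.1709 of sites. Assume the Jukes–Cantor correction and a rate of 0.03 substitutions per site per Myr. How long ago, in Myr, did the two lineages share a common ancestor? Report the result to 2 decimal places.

3.23

d = −(3/4) ln(1 − 4p/3) = −0.75 ln(1 − 0.227867) = −0.75 ln(0.772133)
  = −0.75 × (-0.258598) = 0.193949 substitutions/site.
Under a molecular clock d = 2μt, so t = d/(2μ) = 0.193949 / (2 × 0.03) = 3.23 Myr.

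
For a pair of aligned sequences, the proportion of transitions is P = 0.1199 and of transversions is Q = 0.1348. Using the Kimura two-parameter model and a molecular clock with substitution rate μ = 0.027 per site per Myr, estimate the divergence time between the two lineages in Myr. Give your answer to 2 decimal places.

Under the Kimura two-parameter model, d = −½ ln(1 − 2P − Q) − ¼ ln(1 − 2Q).
1 − 2P − Q = 0.6254, giving −½ ln(0.6254) = 0.234682.
1 − 2Q = 0.7304, giving −¼ ln(0.7304) = 0.078541.
d = 0.234682 + 0.078541 = 0.313223.
Under a molecular clock d = 2μt, so t = d/(2μ) = 0.313223 / (2 × 0.027) = 5.80 Myr.

5.80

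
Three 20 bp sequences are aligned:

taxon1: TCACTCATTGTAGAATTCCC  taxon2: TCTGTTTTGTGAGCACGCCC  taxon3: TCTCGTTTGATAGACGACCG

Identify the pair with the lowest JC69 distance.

taxon1–taxon2: 10/20 differ, p = 0.500, d = 0.824.
taxon1–taxon3: 10/20 differ, p = 0.500, d = 0.824.
taxon2–taxon3: 9/20 differ, p = 0.450, d = 0.687.
The smallest distance is between taxon2 and taxon3.

taxon2 and taxon3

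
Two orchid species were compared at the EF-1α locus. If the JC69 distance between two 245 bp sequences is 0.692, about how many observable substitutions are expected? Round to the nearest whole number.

Invert JC69: p = (3/4)(1 − e^(−4d/3)) = 0.75 × (1 − e^(-0.922667)) = 0.75 × (1 − 0.397458) = 0.451907.
Expected differing sites = pL ≈ 0.451907 × 245 = 110.717215 ≈ 111.

111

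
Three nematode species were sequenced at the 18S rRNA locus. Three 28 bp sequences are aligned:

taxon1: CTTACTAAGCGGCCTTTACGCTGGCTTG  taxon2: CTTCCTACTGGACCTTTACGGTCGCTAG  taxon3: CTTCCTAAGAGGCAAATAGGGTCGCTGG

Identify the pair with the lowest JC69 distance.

taxon1–taxon2: 8/28 differ, p = 0.286, d = 0.360.
taxon1–taxon3: 9/28 differ, p = 0.321, d = 0.420.
taxon2–taxon3: 9/28 differ, p = 0.321, d = 0.420.
The smallest distance is between taxon1 and taxon2.

taxon1 and taxon2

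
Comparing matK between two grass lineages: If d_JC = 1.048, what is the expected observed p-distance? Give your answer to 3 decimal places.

p = (3/4)(1 − e^(−4d/3)) = 0.75 × (1 − e^(-1.397333)) = 0.75 × (1 − 0.247256) = 0.564558.

0.565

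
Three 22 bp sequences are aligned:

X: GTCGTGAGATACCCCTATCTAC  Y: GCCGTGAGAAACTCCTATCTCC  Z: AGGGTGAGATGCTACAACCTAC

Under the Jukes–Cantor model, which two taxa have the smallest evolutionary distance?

X–Y: 4/22 differ, p = 0.182, d = 0.208.
X–Z: 8/22 differ, p = 0.364, d = 0.497.
Y–Z: 9/22 differ, p = 0.409, d = 0.591.
The smallest distance is between X and Y.

X and Y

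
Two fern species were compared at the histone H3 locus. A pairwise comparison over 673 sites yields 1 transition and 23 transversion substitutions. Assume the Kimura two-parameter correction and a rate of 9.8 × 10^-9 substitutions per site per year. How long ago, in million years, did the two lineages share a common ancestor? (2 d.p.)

1.87

P = 1/673 ≈ 0.001486 and Q = 23/673 ≈ 0.034175.
Under the Kimura two-parameter model, d = −½ ln(1 − 2P − Q) − ¼ ln(1 − 2Q).
1 − 2P − Q = 0.962853, giving −½ ln(0.962853) = 0.018927.
1 − 2Q = 0.93165, giving −¼ ln(0.93165) = 0.017700.
d = 0.018927 + 0.017700 = 0.036627.
Under a molecular clock d = 2μt, so t = d/(2μ) = 0.036627 / (2 × 9.8 × 10^-9) = 1.87 million years.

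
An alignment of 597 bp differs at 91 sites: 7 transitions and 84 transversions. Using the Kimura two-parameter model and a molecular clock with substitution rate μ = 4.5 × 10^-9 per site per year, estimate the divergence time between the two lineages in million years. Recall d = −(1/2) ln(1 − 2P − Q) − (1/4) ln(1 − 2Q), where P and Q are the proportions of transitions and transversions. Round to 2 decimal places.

P = 7/597 ≈ 0.011725 and Q = 84/597 ≈ 0.140704.
Under the Kimura two-parameter model, d = −½ ln(1 − 2P − Q) − ¼ ln(1 − 2Q).
1 − 2P − Q = 0.835846, giving −½ ln(0.835846) = 0.089655.
1 − 2Q = 0.718592, giving −¼ ln(0.718592) = 0.082615.
d = 0.089655 + 0.082615 = 0.172270.
Under a molecular clock d = 2μt, so t = d/(2μ) = 0.172270 / (2 × 4.5 × 10^-9) = 19.14 million years.

19.14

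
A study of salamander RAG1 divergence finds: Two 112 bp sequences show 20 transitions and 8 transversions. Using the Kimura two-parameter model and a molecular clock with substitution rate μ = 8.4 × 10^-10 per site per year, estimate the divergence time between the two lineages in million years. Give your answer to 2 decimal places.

189.49

P = 20/112 ≈ 0.178571 and Q = 8/112 ≈ 0.071429.
Under the Kimura two-parameter model, d = −½ ln(1 − 2P − Q) − ¼ ln(1 − 2Q).
1 − 2P − Q = 0.571429, giving −½ ln(0.571429) = 0.279808.
1 − 2Q = 0.857142, giving −¼ ln(0.857142) = 0.038538.
d = 0.279808 + 0.038538 = 0.318346.
Under a molecular clock d = 2μt, so t = d/(2μ) = 0.318346 / (2 × 8.4 × 10^-10) = 189.49 million years.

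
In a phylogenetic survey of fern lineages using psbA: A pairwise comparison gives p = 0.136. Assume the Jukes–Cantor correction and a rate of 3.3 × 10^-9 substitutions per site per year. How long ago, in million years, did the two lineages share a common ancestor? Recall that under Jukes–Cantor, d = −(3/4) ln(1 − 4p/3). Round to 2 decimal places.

22.74

d = −(3/4) ln(1 − 4p/3) = −0.75 ln(1 − 0.181333) = −0.75 ln(0.818667)
  = −0.75 × (-0.200078) = 0.150059 substitutions/site.
Under a molecular clock d = 2μt, so t = d/(2μ) = 0.150059 / (2 × 3.3 × 10^-9) = 22.74 million years.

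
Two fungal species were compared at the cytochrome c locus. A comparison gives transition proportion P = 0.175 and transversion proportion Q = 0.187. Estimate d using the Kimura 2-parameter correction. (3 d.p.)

0.502

Under the Kimura two-parameter model, d = −½ ln(1 − 2P − Q) − ¼ ln(1 − 2Q).
1 − 2P − Q = 0.463, giving −½ ln(0.463) = 0.385014.
1 − 2Q = 0.626, giving −¼ ln(0.626) = 0.117101.
d = 0.385014 + 0.117101 = 0.502115.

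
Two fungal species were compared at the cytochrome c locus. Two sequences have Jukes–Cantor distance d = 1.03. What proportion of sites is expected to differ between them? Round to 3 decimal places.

p = (3/4)(1 − e^(−4d/3)) = 0.75 × (1 − e^(-1.373333)) = 0.75 × (1 − 0.253261) = 0.560054.

0.560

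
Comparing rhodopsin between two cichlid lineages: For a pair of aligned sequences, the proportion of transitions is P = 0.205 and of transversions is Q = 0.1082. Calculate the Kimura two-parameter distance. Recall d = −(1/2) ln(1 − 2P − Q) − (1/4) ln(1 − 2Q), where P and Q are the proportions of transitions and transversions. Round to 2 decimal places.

Under the Kimura two-parameter model, d = −½ ln(1 − 2P − Q) − ¼ ln(1 − 2Q).
1 − 2P − Q = 0.4818, giving −½ ln(0.4818) = 0.365113.
1 − 2Q = 0.7836, giving −¼ ln(0.7836) = 0.060964.
d = 0.365113 + 0.060964 = 0.426077.

0.43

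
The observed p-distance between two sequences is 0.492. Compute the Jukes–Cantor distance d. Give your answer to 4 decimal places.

d = −(3/4) ln(1 − 4p/3) = −0.75 ln(1 − 0.656) = −0.75 ln(0.344)
  = −0.75 × (-1.067114) = 0.800336 substitutions/site.

0.8003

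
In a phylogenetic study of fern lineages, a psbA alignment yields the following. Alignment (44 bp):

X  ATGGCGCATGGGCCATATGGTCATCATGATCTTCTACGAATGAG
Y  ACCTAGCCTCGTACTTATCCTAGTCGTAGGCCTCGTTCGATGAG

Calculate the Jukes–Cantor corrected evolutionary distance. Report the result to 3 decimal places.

0.895

The sequences differ at 23 of 44 sites, so p = 23/44 ≈ 0.522727.
d = −(3/4) ln(1 − 4p/3) = −0.75 ln(1 − 0.696969) = −0.75 ln(0.303031)
  = −0.75 × (-1.193920) = 0.895440 substitutions/site.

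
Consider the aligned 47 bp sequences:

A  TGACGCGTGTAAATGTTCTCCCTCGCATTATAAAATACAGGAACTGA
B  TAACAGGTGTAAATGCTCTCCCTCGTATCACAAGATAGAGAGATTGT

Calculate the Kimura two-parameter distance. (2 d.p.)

0.37

Of 47 sites, 10 differences are transitions and 3 are transversions, so P = 10/47 ≈ 0.212766 and Q = 3/47 ≈ 0.06383.
Under the Kimura two-parameter model, d = −½ ln(1 − 2P − Q) − ¼ ln(1 − 2Q).
1 − 2P − Q = 0.510638, giving −½ ln(0.510638) = 0.336047.
1 − 2Q = 0.87234, giving −¼ ln(0.87234) = 0.034144.
d = 0.336047 + 0.034144 = 0.370191.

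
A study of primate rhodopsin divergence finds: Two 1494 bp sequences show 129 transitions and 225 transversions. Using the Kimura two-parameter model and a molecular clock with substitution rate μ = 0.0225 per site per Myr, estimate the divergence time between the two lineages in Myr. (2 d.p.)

6.33

P = 129/1494 ≈ 0.086345 and Q = 225/1494 ≈ 0.150602.
Under the Kimura two-parameter model, d = −½ ln(1 − 2P − Q) − ¼ ln(1 − 2Q).
1 − 2P − Q = 0.676708, giving −½ ln(0.676708) = 0.195258.
1 − 2Q = 0.698796, giving −¼ ln(0.698796) = 0.089599.
d = 0.195258 + 0.089599 = 0.284857.
Under a molecular clock d = 2μt, so t = d/(2μ) = 0.284857 / (2 × 0.0225) = 6.33 Myr.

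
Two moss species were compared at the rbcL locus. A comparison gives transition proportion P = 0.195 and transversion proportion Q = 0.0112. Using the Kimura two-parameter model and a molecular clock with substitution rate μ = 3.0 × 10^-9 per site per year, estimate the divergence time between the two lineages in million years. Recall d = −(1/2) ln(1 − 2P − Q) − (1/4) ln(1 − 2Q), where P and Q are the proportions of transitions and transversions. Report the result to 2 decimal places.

Under the Kimura two-parameter model, d = −½ ln(1 − 2P − Q) − ¼ ln(1 − 2Q).
1 − 2P − Q = 0.5988, giving −½ ln(0.5988) = 0.256414.
1 − 2Q = 0.9776, giving −¼ ln(0.9776) = 0.005664.
d = 0.256414 + 0.005664 = 0.262078.
Under a molecular clock d = 2μt, so t = d/(2μ) = 0.262078 / (2 × 3.0 × 10^-9) = 43.68 million years.

43.68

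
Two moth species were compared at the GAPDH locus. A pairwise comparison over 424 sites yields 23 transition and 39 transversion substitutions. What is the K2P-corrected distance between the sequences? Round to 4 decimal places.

0.1627

P = 23/424 ≈ 0.054245 and Q = 39/424 ≈ 0.091981.
Under the Kimura two-parameter model, d = −½ ln(1 − 2P − Q) − ¼ ln(1 − 2Q).
1 − 2P − Q = 0.799529, giving −½ ln(0.799529) = 0.111866.
1 − 2Q = 0.816038, giving −¼ ln(0.816038) = 0.050824.
d = 0.111866 + 0.050824 = 0.162690.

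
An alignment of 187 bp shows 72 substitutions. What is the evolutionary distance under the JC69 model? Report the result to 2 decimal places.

p = 72/187 ≈ 0.385027.
d = −(3/4) ln(1 − 4p/3) = −0.75 ln(1 − 0.513369) = −0.75 ln(0.486631)
  = −0.75 × (-0.720249) = 0.540187 substitutions/site.

0.54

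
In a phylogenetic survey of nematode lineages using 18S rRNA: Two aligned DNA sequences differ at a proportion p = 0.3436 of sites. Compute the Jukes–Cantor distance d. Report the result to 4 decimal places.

0.4596

d = −(3/4) ln(1 − 4p/3) = −0.75 ln(1 − 0.458133) = −0.75 ln(0.541867)
  = −0.75 × (-0.612735) = 0.459551 substitutions/site.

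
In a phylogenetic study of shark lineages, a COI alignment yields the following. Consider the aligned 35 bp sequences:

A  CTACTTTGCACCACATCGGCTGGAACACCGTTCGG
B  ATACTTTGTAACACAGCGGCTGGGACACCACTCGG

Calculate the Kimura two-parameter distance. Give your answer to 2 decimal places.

0.24

Of 35 sites, 4 differences are transitions and 3 are transversions, so P = 4/35 ≈ 0.114286 and Q = 3/35 ≈ 0.085714.
Under the Kimura two-parameter model, d = −½ ln(1 − 2P − Q) − ¼ ln(1 − 2Q).
1 − 2P − Q = 0.685714, giving −½ ln(0.685714) = 0.188647.
1 − 2Q = 0.828572, giving −¼ ln(0.828572) = 0.047013.
d = 0.188647 + 0.047013 = 0.235660.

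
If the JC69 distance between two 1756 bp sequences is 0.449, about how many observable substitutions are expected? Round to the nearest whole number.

Invert JC69: p = (3/4)(1 − e^(−4d/3)) = 0.75 × (1 − e^(-0.598667)) = 0.75 × (1 − 0.549544) = 0.337842.
Expected differing sites = pL ≈ 0.337842 × 1756 = 593.250552 ≈ 593.

593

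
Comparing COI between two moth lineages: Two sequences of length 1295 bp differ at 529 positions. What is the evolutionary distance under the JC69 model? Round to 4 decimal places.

0.5900

p = 529/1295 ≈ 0.408494.
d = −(3/4) ln(1 − 4p/3) = −0.75 ln(1 − 0.544659) = −0.75 ln(0.455341)
  = −0.75 × (-0.786709) = 0.590032 substitutions/site.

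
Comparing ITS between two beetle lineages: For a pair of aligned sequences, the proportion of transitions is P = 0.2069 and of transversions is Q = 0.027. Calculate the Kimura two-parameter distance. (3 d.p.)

Under the Kimura two-parameter model, d = −½ ln(1 − 2P − Q) − ¼ ln(1 − 2Q).
1 − 2P − Q = 0.5592, giving −½ ln(0.5592) = 0.290624.
1 − 2Q = 0.946, giving −¼ ln(0.946) = 0.013878.
d = 0.290624 + 0.013878 = 0.304502.

0.305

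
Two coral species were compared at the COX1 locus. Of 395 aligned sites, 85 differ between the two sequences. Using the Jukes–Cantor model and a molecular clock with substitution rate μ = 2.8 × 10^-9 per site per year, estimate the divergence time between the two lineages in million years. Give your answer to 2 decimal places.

45.29

p = 85/395 ≈ 0.21519.
d = −(3/4) ln(1 − 4p/3) = −0.75 ln(1 − 0.28692) = −0.75 ln(0.71308)
  = −0.75 × (-0.338162) = 0.253622 substitutions/site.
Under a molecular clock d = 2μt, so t = d/(2μ) = 0.253622 / (2 × 2.8 × 10^-9) = 45.29 million years.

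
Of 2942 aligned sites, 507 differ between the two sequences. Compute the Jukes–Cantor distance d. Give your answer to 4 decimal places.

0.1958

p = 507/2942 ≈ 0.172332.
d = −(3/4) ln(1 − 4p/3) = −0.75 ln(1 − 0.229776) = −0.75 ln(0.770224)
  = −0.75 × (-0.261074) = 0.195806 substitutions/site.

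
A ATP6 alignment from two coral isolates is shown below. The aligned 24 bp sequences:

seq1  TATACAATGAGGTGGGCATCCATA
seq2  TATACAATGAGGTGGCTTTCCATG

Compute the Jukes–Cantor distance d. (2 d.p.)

The sequences differ at 4 of 24 sites (16, 17, 18, 24), so p = 4/24 ≈ 0.166667.
d = −(3/4) ln(1 − 4p/3) = −0.75 ln(1 − 0.222223) = −0.75 ln(0.777777)
  = −0.75 × (-0.251315) = 0.188486 substitutions/site.

0.19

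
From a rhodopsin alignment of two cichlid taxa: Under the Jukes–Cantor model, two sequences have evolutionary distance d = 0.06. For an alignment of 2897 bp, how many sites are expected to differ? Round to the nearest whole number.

167

Invert JC69: p = (3/4)(1 − e^(−4d/3)) = 0.75 × (1 − e^(-0.08)) = 0.75 × (1 − 0.923116) = 0.057663.
Expected differing sites = pL ≈ 0.057663 × 2897 = 167.049711 ≈ 167.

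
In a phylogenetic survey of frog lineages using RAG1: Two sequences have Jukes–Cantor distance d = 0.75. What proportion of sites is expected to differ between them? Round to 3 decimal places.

0.474

p = (3/4)(1 − e^(−4d/3)) = 0.75 × (1 − e^(-1)) = 0.75 × (1 − 0.367879) = 0.474091.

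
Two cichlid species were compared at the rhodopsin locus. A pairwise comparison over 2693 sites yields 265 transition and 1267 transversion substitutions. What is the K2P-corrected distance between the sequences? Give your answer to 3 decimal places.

P = 265/2693 ≈ 0.098403 and Q = 1267/2693 ≈ 0.470479.
Under the Kimura two-parameter model, d = −½ ln(1 − 2P − Q) − ¼ ln(1 − 2Q).
1 − 2P − Q = 0.332715, giving −½ ln(0.332715) = 0.550235.
1 − 2Q = 0.059042, giving −¼ ln(0.059042) = 0.707377.
d = 0.550235 + 0.707377 = 1.257612.

1.258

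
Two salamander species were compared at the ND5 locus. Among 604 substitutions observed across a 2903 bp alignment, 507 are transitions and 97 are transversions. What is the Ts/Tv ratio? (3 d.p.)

R = 507/97 = 5.226804… ≈ 5.227 (to 3 d.p.).

5.227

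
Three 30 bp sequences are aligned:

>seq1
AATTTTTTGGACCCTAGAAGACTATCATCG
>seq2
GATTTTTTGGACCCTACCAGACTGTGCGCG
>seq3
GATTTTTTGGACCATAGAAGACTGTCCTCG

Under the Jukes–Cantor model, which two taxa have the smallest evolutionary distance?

seq1 and seq3

seq1–seq2: 7/30 differ, p = 0.233, d = 0.280.
seq1–seq3: 4/30 differ, p = 0.133, d = 0.147.
seq2–seq3: 5/30 differ, p = 0.167, d = 0.188.
The smallest distance is between seq1 and seq3.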